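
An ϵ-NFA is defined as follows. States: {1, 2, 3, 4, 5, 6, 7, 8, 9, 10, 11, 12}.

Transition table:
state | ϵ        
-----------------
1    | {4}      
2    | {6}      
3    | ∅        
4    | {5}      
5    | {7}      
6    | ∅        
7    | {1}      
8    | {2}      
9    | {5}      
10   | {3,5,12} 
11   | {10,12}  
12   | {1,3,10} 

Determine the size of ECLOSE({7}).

Start with {7}.
From 7 via ϵ: add 1.
From 1 via ϵ: add 4.
From 4 via ϵ: add 5.
ϵ-closure = {1, 4, 5, 7}, which has 4 states.

4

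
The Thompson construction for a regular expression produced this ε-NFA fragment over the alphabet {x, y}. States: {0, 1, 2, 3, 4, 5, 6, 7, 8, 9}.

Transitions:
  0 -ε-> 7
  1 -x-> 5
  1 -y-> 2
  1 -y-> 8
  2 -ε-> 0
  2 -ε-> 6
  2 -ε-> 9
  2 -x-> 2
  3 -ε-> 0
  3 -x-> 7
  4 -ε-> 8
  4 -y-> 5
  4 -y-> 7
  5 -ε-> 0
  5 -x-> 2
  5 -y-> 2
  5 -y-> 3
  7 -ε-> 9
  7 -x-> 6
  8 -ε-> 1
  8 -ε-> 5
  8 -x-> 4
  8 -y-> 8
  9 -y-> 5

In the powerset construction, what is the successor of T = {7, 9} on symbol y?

{0, 5, 7, 9}

9 on y → {5}.
No y-transition from 7.
Union after reading y: {5}.
Now take the ε-closure:
From 5 via ε: add 0.
From 0 via ε: add 7.
From 7 via ε: add 9.
No new states can be added; the closed set is {0, 5, 7, 9}.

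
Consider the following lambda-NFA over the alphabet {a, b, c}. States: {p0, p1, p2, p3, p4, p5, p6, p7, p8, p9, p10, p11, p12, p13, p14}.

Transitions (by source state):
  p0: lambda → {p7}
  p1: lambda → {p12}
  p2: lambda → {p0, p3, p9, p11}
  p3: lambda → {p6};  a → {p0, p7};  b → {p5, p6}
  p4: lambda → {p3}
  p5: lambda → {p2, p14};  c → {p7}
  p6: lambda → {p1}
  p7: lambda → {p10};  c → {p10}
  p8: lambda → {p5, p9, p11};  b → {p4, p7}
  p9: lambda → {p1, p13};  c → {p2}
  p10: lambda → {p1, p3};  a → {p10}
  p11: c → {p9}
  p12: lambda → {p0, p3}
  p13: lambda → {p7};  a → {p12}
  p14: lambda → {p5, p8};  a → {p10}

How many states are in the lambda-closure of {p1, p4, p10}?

8

Start with {p1, p4, p10}.
From p1 via lambda: add p12.
From p4 via lambda: add p3.
From p3 via lambda: add p6.
From p12 via lambda: add p0.
From p0 via lambda: add p7.
lambda-closure = {p0, p1, p3, p4, p6, p7, p10, p12}, which has 8 states.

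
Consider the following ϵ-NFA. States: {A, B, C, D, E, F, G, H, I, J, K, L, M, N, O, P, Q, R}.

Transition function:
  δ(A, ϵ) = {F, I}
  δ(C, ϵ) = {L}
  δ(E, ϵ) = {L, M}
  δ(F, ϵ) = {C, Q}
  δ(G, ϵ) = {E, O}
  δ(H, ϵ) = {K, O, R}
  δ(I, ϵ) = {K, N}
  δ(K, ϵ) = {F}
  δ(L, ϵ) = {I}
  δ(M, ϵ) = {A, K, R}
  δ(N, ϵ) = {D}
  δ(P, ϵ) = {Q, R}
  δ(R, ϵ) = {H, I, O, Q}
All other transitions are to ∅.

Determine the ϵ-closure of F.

Start with {F}.
From F via ϵ: add C, Q.
From C via ϵ: add L.
From L via ϵ: add I.
From I via ϵ: add K, N.
From N via ϵ: add D.
No new states can be added; the closed set is {C, D, F, I, K, L, N, Q}.

{C, D, F, I, K, L, N, Q}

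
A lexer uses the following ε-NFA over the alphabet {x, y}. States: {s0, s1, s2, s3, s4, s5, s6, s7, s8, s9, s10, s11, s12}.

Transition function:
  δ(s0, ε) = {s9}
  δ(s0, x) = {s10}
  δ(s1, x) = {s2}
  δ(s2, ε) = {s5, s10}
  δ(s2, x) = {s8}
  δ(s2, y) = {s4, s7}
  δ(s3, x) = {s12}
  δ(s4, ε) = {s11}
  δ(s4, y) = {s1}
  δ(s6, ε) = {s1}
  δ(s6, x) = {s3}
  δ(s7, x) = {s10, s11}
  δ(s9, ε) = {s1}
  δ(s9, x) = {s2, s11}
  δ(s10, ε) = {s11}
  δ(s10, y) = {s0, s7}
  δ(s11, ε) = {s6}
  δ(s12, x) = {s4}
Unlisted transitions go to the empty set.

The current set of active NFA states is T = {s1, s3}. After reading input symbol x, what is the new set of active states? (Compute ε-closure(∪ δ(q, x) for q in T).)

s1 on x → {s2}.
s3 on x → {s12}.
Union after reading x: {s2, s12}.
Now take the ε-closure:
From s2 via ε: add s5, s10.
From s10 via ε: add s11.
From s11 via ε: add s6.
From s6 via ε: add s1.
No new states can be added; the closed set is {s1, s2, s5, s6, s10, s11, s12}.

{s1, s2, s5, s6, s10, s11, s12}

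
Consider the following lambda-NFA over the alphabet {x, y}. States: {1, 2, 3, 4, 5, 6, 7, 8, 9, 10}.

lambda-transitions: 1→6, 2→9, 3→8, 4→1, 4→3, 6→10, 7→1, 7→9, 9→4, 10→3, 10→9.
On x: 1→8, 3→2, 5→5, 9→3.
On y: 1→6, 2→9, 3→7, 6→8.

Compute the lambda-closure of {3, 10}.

Start with {3, 10}.
From 3 via lambda: add 8.
From 10 via lambda: add 9.
From 9 via lambda: add 4.
From 4 via lambda: add 1.
From 1 via lambda: add 6.
No new states can be added; the closed set is {1, 3, 4, 6, 8, 9, 10}.

{1, 3, 4, 6, 8, 9, 10}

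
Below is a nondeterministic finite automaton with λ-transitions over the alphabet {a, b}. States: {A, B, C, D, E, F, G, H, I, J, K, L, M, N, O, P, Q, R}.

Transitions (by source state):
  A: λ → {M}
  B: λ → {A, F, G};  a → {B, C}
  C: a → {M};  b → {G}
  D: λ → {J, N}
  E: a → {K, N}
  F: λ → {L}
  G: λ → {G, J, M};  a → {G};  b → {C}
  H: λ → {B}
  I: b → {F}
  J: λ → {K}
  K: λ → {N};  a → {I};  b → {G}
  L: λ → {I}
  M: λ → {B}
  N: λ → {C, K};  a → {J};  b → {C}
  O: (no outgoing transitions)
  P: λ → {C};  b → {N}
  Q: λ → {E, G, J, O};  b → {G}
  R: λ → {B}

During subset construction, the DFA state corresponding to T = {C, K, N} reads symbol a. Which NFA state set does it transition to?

{A, B, C, F, G, I, J, K, L, M, N}

C on a → {M}.
K on a → {I}.
N on a → {J}.
Union after reading a: {I, J, M}.
Now take the λ-closure:
From J via λ: add K.
From M via λ: add B.
From B via λ: add A, F, G.
From K via λ: add N.
From F via λ: add L.
From N via λ: add C.
No new states can be added; the closed set is {A, B, C, F, G, I, J, K, L, M, N}.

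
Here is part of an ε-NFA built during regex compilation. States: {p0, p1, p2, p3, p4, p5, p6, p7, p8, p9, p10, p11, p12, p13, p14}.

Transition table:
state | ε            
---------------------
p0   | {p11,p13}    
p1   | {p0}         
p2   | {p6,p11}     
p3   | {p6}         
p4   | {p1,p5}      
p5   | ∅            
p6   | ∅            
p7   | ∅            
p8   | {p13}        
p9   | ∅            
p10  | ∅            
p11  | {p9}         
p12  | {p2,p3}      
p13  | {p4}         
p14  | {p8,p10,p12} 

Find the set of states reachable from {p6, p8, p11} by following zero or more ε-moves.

Start with {p6, p8, p11}.
From p8 via ε: add p13.
From p11 via ε: add p9.
From p13 via ε: add p4.
From p4 via ε: add p1, p5.
From p1 via ε: add p0.
No new states can be added; the closed set is {p0, p1, p4, p5, p6, p8, p9, p11, p13}.

{p0, p1, p4, p5, p6, p8, p9, p11, p13}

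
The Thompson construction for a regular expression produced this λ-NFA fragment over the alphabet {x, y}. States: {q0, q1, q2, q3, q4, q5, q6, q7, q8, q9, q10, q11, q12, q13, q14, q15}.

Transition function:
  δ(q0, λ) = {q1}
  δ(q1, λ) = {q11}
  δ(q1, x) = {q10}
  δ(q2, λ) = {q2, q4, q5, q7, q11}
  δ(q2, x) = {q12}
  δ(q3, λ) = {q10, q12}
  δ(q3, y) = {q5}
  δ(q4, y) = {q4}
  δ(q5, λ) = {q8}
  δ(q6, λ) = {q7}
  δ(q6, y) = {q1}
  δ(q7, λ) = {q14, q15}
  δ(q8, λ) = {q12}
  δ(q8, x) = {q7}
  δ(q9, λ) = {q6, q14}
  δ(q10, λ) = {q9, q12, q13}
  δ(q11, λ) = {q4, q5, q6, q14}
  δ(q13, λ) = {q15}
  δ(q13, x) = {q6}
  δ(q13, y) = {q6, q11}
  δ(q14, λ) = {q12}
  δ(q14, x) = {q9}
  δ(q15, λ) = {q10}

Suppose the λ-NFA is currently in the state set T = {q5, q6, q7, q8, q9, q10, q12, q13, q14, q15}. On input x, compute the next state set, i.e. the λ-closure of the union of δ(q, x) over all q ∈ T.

{q6, q7, q9, q10, q12, q13, q14, q15}

q8 on x → {q7}.
q13 on x → {q6}.
q14 on x → {q9}.
No x-transition from q5, q6, q7, q9, q10, q12, q15.
Union after reading x: {q6, q7, q9}.
Now take the λ-closure:
From q7 via λ: add q14, q15.
From q14 via λ: add q12.
From q15 via λ: add q10.
From q10 via λ: add q13.
No new states can be added; the closed set is {q6, q7, q9, q10, q12, q13, q14, q15}.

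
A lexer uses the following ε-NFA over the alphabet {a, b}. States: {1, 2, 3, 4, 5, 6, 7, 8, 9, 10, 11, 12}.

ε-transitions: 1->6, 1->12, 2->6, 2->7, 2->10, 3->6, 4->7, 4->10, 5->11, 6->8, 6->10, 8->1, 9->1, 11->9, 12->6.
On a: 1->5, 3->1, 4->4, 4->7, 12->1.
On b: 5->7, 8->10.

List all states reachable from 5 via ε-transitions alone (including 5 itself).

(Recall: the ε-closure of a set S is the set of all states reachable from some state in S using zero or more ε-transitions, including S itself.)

{1, 5, 6, 8, 9, 10, 11, 12}

Start with {5}.
From 5 via ε: add 11.
From 11 via ε: add 9.
From 9 via ε: add 1.
From 1 via ε: add 6, 12.
From 6 via ε: add 8, 10.
No new states can be added; the closed set is {1, 5, 6, 8, 9, 10, 11, 12}.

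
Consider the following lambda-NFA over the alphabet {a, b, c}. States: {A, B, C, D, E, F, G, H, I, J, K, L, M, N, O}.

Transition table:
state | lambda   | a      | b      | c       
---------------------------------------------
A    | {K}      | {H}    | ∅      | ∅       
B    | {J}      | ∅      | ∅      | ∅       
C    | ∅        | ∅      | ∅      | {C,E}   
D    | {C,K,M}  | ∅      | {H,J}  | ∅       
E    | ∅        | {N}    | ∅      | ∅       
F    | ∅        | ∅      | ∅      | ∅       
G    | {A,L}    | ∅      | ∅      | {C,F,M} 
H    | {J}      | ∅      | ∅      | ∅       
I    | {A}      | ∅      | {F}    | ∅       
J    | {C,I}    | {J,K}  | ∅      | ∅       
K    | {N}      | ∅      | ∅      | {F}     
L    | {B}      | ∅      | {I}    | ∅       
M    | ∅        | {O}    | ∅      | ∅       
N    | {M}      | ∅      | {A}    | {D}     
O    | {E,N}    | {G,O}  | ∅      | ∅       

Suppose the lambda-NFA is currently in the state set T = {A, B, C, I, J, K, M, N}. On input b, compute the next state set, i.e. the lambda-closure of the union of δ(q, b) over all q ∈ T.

I on b → {F}.
N on b → {A}.
No b-transition from A, B, C, J, K, M.
Union after reading b: {A, F}.
Now take the lambda-closure:
From A via lambda: add K.
From K via lambda: add N.
From N via lambda: add M.
No new states can be added; the closed set is {A, F, K, M, N}.

{A, F, K, M, N}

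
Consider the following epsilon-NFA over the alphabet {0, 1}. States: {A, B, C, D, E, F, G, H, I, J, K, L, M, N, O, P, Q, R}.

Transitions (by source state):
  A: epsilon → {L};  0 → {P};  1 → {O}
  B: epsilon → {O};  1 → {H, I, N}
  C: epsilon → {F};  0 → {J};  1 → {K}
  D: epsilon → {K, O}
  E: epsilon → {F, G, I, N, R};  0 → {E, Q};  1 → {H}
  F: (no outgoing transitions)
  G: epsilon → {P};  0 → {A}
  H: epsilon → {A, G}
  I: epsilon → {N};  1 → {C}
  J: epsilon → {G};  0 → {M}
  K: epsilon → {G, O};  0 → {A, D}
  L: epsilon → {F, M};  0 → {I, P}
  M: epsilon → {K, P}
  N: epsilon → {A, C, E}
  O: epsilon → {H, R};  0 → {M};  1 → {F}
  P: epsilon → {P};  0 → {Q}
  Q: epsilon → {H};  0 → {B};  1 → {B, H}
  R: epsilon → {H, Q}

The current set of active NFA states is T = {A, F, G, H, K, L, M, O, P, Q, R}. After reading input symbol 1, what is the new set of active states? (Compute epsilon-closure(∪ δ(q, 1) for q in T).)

{A, B, F, G, H, K, L, M, O, P, Q, R}

A on 1 → {O}.
O on 1 → {F}.
Q on 1 → {B, H}.
No 1-transition from F, G, H, K, L, M, P, R.
Union after reading 1: {B, F, H, O}.
Now take the epsilon-closure:
From H via epsilon: add A, G.
From O via epsilon: add R.
From A via epsilon: add L.
From G via epsilon: add P.
From R via epsilon: add Q.
From L via epsilon: add M.
From M via epsilon: add K.
No new states can be added; the closed set is {A, B, F, G, H, K, L, M, O, P, Q, R}.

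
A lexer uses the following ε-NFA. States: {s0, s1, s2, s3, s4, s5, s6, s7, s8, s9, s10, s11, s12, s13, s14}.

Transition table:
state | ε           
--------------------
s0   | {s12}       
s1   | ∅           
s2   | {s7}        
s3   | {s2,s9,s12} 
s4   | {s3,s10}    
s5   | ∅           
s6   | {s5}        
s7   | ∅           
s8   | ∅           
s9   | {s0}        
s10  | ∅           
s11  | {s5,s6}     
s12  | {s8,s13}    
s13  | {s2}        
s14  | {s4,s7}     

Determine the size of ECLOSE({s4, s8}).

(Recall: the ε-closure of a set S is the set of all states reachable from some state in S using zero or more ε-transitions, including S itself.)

Start with {s4, s8}.
From s4 via ε: add s3, s10.
From s3 via ε: add s2, s9, s12.
From s2 via ε: add s7.
From s9 via ε: add s0.
From s12 via ε: add s13.
ε-closure = {s0, s2, s3, s4, s7, s8, s9, s10, s12, s13}, which has 10 states.

10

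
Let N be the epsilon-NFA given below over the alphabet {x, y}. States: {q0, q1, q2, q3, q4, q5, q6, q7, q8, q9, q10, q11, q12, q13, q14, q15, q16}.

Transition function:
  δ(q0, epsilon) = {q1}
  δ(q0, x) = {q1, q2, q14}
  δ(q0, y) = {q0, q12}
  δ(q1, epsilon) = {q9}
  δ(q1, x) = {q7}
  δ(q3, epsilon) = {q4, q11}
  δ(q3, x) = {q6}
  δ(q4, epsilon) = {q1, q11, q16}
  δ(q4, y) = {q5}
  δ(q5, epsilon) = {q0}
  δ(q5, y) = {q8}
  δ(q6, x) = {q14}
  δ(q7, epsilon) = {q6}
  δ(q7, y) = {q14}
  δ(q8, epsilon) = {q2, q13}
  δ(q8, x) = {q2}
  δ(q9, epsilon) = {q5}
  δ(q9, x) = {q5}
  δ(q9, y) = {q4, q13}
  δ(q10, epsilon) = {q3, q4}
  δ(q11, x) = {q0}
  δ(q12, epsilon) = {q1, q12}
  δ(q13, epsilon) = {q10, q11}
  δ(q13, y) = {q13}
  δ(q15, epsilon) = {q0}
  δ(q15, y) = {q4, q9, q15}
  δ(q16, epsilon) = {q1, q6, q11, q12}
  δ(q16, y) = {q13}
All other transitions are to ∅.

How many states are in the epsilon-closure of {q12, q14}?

Start with {q12, q14}.
From q12 via epsilon: add q1.
From q1 via epsilon: add q9.
From q9 via epsilon: add q5.
From q5 via epsilon: add q0.
epsilon-closure = {q0, q1, q5, q9, q12, q14}, which has 6 states.

6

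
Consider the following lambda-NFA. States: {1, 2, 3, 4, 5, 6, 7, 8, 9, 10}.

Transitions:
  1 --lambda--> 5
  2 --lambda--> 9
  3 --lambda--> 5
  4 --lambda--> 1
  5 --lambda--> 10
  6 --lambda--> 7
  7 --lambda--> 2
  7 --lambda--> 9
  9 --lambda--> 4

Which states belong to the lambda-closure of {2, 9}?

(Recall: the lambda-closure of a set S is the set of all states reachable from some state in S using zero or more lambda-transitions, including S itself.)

{1, 2, 4, 5, 9, 10}

Start with {2, 9}.
From 9 via lambda: add 4.
From 4 via lambda: add 1.
From 1 via lambda: add 5.
From 5 via lambda: add 10.
No new states can be added; the closed set is {1, 2, 4, 5, 9, 10}.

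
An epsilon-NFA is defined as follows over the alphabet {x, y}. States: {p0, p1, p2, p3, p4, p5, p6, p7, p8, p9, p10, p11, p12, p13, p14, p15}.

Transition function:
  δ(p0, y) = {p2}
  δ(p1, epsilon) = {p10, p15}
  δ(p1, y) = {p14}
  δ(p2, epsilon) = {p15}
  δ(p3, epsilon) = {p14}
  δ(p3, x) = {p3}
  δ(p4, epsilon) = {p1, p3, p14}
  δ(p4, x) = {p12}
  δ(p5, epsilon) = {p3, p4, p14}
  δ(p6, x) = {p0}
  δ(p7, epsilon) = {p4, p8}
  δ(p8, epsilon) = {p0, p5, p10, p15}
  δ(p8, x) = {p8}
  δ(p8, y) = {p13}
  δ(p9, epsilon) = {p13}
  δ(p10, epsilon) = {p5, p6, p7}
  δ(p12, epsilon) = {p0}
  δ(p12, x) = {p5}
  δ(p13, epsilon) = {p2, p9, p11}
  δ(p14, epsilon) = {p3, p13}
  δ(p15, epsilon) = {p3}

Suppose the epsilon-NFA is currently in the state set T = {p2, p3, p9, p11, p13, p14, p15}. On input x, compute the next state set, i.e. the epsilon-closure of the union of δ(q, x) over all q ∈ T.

p3 on x → {p3}.
No x-transition from p2, p9, p11, p13, p14, p15.
Union after reading x: {p3}.
Now take the epsilon-closure:
From p3 via epsilon: add p14.
From p14 via epsilon: add p13.
From p13 via epsilon: add p2, p9, p11.
From p2 via epsilon: add p15.
No new states can be added; the closed set is {p2, p3, p9, p11, p13, p14, p15}.

{p2, p3, p9, p11, p13, p14, p15}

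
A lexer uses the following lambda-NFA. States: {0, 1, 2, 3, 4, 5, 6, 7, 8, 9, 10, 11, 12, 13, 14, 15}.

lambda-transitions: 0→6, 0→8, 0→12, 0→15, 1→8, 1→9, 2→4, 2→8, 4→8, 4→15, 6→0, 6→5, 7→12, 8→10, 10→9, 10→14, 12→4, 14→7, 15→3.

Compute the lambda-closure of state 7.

{3, 4, 7, 8, 9, 10, 12, 14, 15}

Start with {7}.
From 7 via lambda: add 12.
From 12 via lambda: add 4.
From 4 via lambda: add 8, 15.
From 8 via lambda: add 10.
From 15 via lambda: add 3.
From 10 via lambda: add 9, 14.
No new states can be added; the closed set is {3, 4, 7, 8, 9, 10, 12, 14, 15}.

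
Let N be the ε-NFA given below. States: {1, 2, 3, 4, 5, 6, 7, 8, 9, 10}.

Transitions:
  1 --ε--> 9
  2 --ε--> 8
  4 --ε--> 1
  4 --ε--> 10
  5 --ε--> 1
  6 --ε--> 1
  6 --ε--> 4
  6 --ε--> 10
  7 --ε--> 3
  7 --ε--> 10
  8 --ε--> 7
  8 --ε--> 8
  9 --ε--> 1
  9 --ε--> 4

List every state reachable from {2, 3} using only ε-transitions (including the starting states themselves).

{2, 3, 7, 8, 10}

Start with {2, 3}.
From 2 via ε: add 8.
From 8 via ε: add 7.
From 7 via ε: add 10.
No new states can be added; the closed set is {2, 3, 7, 8, 10}.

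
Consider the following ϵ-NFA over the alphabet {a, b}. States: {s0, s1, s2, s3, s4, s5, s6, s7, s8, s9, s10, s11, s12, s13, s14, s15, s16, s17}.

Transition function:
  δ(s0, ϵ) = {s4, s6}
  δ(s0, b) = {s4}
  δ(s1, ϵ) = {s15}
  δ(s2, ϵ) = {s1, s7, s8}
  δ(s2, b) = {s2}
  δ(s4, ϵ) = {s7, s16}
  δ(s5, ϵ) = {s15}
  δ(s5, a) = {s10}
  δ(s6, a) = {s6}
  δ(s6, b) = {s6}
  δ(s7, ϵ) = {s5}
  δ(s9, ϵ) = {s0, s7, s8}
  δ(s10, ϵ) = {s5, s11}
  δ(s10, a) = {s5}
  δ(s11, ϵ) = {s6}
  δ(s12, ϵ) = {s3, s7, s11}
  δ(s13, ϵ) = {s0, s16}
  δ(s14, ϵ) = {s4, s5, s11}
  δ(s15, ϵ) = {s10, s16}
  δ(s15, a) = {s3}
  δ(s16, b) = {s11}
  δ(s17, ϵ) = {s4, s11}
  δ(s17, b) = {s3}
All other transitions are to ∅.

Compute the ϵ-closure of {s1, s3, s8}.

Start with {s1, s3, s8}.
From s1 via ϵ: add s15.
From s15 via ϵ: add s10, s16.
From s10 via ϵ: add s5, s11.
From s11 via ϵ: add s6.
No new states can be added; the closed set is {s1, s3, s5, s6, s8, s10, s11, s15, s16}.

{s1, s3, s5, s6, s8, s10, s11, s15, s16}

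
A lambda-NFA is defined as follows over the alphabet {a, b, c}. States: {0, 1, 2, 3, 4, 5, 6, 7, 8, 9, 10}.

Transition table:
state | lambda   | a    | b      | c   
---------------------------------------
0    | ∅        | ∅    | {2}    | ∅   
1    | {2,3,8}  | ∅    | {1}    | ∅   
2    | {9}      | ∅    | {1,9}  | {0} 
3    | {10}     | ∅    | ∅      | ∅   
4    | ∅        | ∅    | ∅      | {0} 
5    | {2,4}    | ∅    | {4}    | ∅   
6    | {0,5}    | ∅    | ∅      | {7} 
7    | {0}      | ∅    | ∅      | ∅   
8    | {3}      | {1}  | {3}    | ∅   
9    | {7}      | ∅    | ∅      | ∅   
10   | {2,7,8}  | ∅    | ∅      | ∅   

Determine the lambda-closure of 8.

Start with {8}.
From 8 via lambda: add 3.
From 3 via lambda: add 10.
From 10 via lambda: add 2, 7.
From 2 via lambda: add 9.
From 7 via lambda: add 0.
No new states can be added; the closed set is {0, 2, 3, 7, 8, 9, 10}.

{0, 2, 3, 7, 8, 9, 10}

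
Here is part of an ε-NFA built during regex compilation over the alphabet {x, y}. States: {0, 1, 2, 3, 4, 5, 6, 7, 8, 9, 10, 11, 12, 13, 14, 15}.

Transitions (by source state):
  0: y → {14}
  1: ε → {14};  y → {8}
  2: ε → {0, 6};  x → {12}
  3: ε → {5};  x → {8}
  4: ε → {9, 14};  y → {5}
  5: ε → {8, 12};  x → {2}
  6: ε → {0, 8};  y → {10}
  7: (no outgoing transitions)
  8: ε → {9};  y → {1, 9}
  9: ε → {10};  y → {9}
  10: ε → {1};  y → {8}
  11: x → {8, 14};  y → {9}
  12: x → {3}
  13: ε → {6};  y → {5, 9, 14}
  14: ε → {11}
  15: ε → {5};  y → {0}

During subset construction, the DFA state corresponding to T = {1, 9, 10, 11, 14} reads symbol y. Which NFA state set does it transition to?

1 on y → {8}.
9 on y → {9}.
10 on y → {8}.
11 on y → {9}.
No y-transition from 14.
Union after reading y: {8, 9}.
Now take the ε-closure:
From 9 via ε: add 10.
From 10 via ε: add 1.
From 1 via ε: add 14.
From 14 via ε: add 11.
No new states can be added; the closed set is {1, 8, 9, 10, 11, 14}.

{1, 8, 9, 10, 11, 14}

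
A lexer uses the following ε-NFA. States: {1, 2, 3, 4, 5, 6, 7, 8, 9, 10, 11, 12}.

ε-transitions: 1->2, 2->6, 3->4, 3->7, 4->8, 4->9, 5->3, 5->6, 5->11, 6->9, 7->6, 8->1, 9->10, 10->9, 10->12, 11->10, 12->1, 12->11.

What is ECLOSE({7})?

Start with {7}.
From 7 via ε: add 6.
From 6 via ε: add 9.
From 9 via ε: add 10.
From 10 via ε: add 12.
From 12 via ε: add 1, 11.
From 1 via ε: add 2.
No new states can be added; the closed set is {1, 2, 6, 7, 9, 10, 11, 12}.

{1, 2, 6, 7, 9, 10, 11, 12}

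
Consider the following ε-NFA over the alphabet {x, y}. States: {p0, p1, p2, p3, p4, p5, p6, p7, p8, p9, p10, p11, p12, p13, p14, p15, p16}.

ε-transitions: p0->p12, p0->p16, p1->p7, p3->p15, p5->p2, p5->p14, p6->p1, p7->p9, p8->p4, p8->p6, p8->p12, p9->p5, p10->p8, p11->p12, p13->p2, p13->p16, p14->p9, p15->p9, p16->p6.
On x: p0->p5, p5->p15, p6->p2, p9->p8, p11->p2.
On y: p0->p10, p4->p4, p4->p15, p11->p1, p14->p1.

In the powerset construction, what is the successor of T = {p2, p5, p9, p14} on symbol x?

{p1, p2, p4, p5, p6, p7, p8, p9, p12, p14, p15}

p5 on x → {p15}.
p9 on x → {p8}.
No x-transition from p2, p14.
Union after reading x: {p8, p15}.
Now take the ε-closure:
From p8 via ε: add p4, p6, p12.
From p15 via ε: add p9.
From p6 via ε: add p1.
From p9 via ε: add p5.
From p1 via ε: add p7.
From p5 via ε: add p2, p14.
No new states can be added; the closed set is {p1, p2, p4, p5, p6, p7, p8, p9, p12, p14, p15}.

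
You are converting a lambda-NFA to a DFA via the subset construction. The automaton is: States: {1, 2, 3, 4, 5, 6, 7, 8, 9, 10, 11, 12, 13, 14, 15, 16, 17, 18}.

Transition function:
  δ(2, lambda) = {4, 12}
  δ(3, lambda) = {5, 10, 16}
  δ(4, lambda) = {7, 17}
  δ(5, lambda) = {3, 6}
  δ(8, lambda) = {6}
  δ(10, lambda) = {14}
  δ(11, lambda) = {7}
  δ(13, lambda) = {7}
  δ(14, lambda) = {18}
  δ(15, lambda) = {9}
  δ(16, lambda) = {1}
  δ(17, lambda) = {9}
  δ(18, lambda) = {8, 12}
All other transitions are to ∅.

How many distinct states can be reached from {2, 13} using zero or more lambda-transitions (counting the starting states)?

Start with {2, 13}.
From 2 via lambda: add 4, 12.
From 13 via lambda: add 7.
From 4 via lambda: add 17.
From 17 via lambda: add 9.
lambda-closure = {2, 4, 7, 9, 12, 13, 17}, which has 7 states.

7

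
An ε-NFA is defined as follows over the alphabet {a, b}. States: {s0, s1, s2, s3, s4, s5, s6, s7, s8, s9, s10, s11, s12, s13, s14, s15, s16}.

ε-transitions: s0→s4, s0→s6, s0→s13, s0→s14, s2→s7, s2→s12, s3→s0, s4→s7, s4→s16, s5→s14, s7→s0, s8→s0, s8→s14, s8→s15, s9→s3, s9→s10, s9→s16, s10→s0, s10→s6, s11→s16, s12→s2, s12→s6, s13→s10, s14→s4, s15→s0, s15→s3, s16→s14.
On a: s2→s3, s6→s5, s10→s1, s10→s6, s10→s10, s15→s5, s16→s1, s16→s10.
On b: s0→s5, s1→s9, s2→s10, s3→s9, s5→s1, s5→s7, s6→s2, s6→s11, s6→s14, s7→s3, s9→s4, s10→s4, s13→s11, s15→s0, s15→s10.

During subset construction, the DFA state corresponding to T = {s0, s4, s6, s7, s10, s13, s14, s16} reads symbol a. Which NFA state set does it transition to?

{s0, s1, s4, s5, s6, s7, s10, s13, s14, s16}

s6 on a → {s5}.
s10 on a → {s1, s6, s10}.
s16 on a → {s1, s10}.
No a-transition from s0, s4, s7, s13, s14.
Union after reading a: {s1, s5, s6, s10}.
Now take the ε-closure:
From s5 via ε: add s14.
From s10 via ε: add s0.
From s0 via ε: add s4, s13.
From s4 via ε: add s7, s16.
No new states can be added; the closed set is {s0, s1, s4, s5, s6, s7, s10, s13, s14, s16}.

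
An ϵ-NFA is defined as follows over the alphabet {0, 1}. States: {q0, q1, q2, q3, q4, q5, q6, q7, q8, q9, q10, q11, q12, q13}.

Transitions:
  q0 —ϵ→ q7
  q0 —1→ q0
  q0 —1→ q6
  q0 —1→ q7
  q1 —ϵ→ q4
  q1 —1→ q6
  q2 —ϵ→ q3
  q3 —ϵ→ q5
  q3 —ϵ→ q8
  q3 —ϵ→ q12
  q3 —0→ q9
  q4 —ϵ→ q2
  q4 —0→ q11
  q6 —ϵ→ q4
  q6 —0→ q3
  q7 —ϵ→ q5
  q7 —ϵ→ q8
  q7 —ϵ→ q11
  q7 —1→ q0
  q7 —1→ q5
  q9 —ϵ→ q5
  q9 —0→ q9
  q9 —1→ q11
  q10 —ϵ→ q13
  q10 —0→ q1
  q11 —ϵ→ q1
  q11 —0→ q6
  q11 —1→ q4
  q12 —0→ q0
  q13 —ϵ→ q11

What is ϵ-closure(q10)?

{q1, q2, q3, q4, q5, q8, q10, q11, q12, q13}

Start with {q10}.
From q10 via ϵ: add q13.
From q13 via ϵ: add q11.
From q11 via ϵ: add q1.
From q1 via ϵ: add q4.
From q4 via ϵ: add q2.
From q2 via ϵ: add q3.
From q3 via ϵ: add q5, q8, q12.
No new states can be added; the closed set is {q1, q2, q3, q4, q5, q8, q10, q11, q12, q13}.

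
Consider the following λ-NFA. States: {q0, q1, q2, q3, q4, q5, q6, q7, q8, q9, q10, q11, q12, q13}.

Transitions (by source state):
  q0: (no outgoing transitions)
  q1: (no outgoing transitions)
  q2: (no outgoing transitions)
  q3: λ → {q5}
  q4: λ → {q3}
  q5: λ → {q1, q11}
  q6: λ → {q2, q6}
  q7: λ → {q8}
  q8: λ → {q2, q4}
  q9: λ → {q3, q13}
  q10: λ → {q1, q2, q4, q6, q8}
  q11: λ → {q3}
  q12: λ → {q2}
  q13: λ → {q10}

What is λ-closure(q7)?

Start with {q7}.
From q7 via λ: add q8.
From q8 via λ: add q2, q4.
From q4 via λ: add q3.
From q3 via λ: add q5.
From q5 via λ: add q1, q11.
No new states can be added; the closed set is {q1, q2, q3, q4, q5, q7, q8, q11}.

{q1, q2, q3, q4, q5, q7, q8, q11}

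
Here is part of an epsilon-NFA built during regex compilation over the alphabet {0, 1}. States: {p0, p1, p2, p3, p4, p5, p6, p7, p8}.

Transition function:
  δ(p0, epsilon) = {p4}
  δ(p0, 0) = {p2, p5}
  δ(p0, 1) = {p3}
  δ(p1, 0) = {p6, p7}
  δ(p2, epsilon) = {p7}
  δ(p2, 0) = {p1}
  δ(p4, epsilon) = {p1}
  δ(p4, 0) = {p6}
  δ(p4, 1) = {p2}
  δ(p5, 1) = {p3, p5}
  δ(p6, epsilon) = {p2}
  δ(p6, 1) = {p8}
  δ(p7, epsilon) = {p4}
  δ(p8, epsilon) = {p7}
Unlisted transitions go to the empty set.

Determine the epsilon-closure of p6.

Start with {p6}.
From p6 via epsilon: add p2.
From p2 via epsilon: add p7.
From p7 via epsilon: add p4.
From p4 via epsilon: add p1.
No new states can be added; the closed set is {p1, p2, p4, p6, p7}.

{p1, p2, p4, p6, p7}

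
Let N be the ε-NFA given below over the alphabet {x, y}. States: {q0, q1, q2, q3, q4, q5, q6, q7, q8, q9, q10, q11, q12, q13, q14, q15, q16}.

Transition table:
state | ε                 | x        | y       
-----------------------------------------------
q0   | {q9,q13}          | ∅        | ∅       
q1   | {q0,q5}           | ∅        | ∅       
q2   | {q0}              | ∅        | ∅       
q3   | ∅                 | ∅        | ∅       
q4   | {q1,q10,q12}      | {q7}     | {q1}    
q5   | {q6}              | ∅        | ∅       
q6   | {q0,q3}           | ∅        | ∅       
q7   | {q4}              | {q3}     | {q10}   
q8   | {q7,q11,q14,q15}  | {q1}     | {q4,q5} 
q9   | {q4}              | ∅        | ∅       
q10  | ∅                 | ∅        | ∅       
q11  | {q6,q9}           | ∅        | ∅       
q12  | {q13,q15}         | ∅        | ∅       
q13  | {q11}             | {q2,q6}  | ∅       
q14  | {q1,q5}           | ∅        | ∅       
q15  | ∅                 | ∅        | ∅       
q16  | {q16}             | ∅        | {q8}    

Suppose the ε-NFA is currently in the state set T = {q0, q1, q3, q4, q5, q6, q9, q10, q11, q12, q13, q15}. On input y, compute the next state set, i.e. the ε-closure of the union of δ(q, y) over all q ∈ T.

{q0, q1, q3, q4, q5, q6, q9, q10, q11, q12, q13, q15}

q4 on y → {q1}.
No y-transition from q0, q1, q3, q5, q6, q9, q10, q11, q12, q13, q15.
Union after reading y: {q1}.
Now take the ε-closure:
From q1 via ε: add q0, q5.
From q0 via ε: add q9, q13.
From q5 via ε: add q6.
From q6 via ε: add q3.
From q9 via ε: add q4.
From q13 via ε: add q11.
From q4 via ε: add q10, q12.
From q12 via ε: add q15.
No new states can be added; the closed set is {q0, q1, q3, q4, q5, q6, q9, q10, q11, q12, q13, q15}.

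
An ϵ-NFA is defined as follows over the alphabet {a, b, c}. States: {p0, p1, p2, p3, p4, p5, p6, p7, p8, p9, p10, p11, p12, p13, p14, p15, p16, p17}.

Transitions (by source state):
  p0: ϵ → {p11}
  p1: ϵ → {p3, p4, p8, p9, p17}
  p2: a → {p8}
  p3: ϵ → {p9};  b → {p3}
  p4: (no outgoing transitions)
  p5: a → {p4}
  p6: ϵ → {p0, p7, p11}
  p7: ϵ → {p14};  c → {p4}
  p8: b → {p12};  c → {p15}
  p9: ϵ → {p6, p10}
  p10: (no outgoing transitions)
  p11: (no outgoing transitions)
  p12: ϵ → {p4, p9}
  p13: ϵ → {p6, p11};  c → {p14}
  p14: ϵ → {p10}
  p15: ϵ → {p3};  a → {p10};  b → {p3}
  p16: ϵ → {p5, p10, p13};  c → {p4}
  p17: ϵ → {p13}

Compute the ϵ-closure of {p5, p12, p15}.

{p0, p3, p4, p5, p6, p7, p9, p10, p11, p12, p14, p15}

Start with {p5, p12, p15}.
From p12 via ϵ: add p4, p9.
From p15 via ϵ: add p3.
From p9 via ϵ: add p6, p10.
From p6 via ϵ: add p0, p7, p11.
From p7 via ϵ: add p14.
No new states can be added; the closed set is {p0, p3, p4, p5, p6, p7, p9, p10, p11, p12, p14, p15}.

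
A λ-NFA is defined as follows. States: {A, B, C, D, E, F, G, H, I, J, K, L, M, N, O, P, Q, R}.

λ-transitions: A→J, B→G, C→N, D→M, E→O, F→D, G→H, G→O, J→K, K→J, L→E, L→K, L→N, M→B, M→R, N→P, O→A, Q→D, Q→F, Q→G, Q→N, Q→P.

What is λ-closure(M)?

Start with {M}.
From M via λ: add B, R.
From B via λ: add G.
From G via λ: add H, O.
From O via λ: add A.
From A via λ: add J.
From J via λ: add K.
No new states can be added; the closed set is {A, B, G, H, J, K, M, O, R}.

{A, B, G, H, J, K, M, O, R}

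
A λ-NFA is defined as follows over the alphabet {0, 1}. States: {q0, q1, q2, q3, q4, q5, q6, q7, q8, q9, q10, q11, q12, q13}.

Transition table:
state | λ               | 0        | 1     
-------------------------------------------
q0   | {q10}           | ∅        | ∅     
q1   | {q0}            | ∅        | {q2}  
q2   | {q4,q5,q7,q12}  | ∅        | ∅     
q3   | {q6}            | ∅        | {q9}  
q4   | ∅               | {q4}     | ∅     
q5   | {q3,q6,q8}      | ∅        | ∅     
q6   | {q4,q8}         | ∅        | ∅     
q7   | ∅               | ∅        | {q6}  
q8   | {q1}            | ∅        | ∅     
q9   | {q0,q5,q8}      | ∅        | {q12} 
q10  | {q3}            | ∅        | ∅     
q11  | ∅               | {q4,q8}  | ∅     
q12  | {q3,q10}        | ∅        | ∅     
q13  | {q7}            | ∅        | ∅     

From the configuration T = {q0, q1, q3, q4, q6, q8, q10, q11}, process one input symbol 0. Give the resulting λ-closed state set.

q4 on 0 → {q4}.
q11 on 0 → {q4, q8}.
No 0-transition from q0, q1, q3, q6, q8, q10.
Union after reading 0: {q4, q8}.
Now take the λ-closure:
From q8 via λ: add q1.
From q1 via λ: add q0.
From q0 via λ: add q10.
From q10 via λ: add q3.
From q3 via λ: add q6.
No new states can be added; the closed set is {q0, q1, q3, q4, q6, q8, q10}.

{q0, q1, q3, q4, q6, q8, q10}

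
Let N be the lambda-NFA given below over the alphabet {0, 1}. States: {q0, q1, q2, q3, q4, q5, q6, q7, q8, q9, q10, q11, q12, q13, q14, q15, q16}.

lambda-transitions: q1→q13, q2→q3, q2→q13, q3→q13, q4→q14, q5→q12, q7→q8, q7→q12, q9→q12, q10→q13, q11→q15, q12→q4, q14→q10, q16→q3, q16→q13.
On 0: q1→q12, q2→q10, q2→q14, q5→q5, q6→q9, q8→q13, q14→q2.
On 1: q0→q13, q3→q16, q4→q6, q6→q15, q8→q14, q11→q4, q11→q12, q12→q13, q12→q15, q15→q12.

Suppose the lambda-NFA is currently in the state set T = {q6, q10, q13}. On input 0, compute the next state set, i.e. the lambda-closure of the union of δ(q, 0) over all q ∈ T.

q6 on 0 → {q9}.
No 0-transition from q10, q13.
Union after reading 0: {q9}.
Now take the lambda-closure:
From q9 via lambda: add q12.
From q12 via lambda: add q4.
From q4 via lambda: add q14.
From q14 via lambda: add q10.
From q10 via lambda: add q13.
No new states can be added; the closed set is {q4, q9, q10, q12, q13, q14}.

{q4, q9, q10, q12, q13, q14}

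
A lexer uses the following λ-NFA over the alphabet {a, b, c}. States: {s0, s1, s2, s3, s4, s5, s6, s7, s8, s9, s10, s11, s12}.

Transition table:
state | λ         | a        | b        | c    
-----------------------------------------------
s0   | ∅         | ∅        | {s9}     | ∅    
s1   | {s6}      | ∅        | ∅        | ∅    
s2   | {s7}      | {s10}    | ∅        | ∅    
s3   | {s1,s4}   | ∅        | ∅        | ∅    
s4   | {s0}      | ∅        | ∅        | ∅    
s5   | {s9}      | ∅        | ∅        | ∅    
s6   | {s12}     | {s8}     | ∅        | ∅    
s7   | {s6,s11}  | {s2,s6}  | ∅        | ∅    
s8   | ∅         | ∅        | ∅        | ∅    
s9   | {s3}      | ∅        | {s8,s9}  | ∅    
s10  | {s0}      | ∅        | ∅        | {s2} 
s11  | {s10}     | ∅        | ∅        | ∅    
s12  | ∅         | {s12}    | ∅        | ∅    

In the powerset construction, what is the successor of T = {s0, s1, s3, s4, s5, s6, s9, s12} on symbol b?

{s0, s1, s3, s4, s6, s8, s9, s12}

s0 on b → {s9}.
s9 on b → {s8, s9}.
No b-transition from s1, s3, s4, s5, s6, s12.
Union after reading b: {s8, s9}.
Now take the λ-closure:
From s9 via λ: add s3.
From s3 via λ: add s1, s4.
From s1 via λ: add s6.
From s4 via λ: add s0.
From s6 via λ: add s12.
No new states can be added; the closed set is {s0, s1, s3, s4, s6, s8, s9, s12}.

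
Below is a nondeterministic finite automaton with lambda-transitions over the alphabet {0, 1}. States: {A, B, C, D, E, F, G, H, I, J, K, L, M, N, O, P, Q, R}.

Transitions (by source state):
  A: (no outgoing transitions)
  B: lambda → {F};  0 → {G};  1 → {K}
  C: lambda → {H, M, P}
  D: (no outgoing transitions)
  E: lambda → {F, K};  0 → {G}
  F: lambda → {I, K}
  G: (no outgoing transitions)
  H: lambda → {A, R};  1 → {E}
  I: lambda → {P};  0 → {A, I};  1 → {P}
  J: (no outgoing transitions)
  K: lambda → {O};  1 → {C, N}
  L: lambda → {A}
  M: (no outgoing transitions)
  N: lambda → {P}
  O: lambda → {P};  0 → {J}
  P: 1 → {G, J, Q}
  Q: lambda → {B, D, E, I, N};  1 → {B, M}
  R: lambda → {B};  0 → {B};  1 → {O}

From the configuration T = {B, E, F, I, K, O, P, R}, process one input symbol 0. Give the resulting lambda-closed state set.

{A, B, F, G, I, J, K, O, P}

B on 0 → {G}.
E on 0 → {G}.
I on 0 → {A, I}.
O on 0 → {J}.
R on 0 → {B}.
No 0-transition from F, K, P.
Union after reading 0: {A, B, G, I, J}.
Now take the lambda-closure:
From B via lambda: add F.
From I via lambda: add P.
From F via lambda: add K.
From K via lambda: add O.
No new states can be added; the closed set is {A, B, F, G, I, J, K, O, P}.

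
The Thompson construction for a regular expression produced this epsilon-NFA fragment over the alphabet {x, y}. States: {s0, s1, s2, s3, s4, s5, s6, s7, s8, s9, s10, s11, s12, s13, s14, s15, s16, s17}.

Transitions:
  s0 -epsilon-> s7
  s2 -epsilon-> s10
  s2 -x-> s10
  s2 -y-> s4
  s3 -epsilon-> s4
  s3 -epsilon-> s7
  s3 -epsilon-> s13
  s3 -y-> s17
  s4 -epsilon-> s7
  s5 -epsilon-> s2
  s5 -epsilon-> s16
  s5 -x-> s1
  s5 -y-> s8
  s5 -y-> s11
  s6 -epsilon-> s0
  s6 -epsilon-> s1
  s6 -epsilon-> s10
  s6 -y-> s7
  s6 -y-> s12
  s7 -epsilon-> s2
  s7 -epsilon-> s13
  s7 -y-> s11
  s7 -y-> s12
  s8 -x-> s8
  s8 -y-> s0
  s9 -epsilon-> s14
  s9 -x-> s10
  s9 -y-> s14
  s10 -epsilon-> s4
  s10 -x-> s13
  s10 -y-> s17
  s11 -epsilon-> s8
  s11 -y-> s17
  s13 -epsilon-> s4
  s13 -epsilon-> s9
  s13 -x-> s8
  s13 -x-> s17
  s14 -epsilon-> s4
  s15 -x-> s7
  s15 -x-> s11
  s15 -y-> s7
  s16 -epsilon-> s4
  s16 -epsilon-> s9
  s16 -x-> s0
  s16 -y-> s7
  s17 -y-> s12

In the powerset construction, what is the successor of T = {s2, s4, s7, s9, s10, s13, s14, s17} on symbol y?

{s2, s4, s7, s8, s9, s10, s11, s12, s13, s14, s17}

s2 on y → {s4}.
s7 on y → {s11, s12}.
s9 on y → {s14}.
s10 on y → {s17}.
s17 on y → {s12}.
No y-transition from s4, s13, s14.
Union after reading y: {s4, s11, s12, s14, s17}.
Now take the epsilon-closure:
From s4 via epsilon: add s7.
From s11 via epsilon: add s8.
From s7 via epsilon: add s2, s13.
From s2 via epsilon: add s10.
From s13 via epsilon: add s9.
No new states can be added; the closed set is {s2, s4, s7, s8, s9, s10, s11, s12, s13, s14, s17}.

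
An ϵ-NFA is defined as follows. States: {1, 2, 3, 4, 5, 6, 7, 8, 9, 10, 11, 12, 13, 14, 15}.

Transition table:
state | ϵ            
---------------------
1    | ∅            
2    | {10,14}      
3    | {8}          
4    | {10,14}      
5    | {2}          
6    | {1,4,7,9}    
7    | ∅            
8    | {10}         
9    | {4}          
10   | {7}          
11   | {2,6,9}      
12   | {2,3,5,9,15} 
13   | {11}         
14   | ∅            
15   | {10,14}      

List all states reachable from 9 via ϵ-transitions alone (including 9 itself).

Start with {9}.
From 9 via ϵ: add 4.
From 4 via ϵ: add 10, 14.
From 10 via ϵ: add 7.
No new states can be added; the closed set is {4, 7, 9, 10, 14}.

{4, 7, 9, 10, 14}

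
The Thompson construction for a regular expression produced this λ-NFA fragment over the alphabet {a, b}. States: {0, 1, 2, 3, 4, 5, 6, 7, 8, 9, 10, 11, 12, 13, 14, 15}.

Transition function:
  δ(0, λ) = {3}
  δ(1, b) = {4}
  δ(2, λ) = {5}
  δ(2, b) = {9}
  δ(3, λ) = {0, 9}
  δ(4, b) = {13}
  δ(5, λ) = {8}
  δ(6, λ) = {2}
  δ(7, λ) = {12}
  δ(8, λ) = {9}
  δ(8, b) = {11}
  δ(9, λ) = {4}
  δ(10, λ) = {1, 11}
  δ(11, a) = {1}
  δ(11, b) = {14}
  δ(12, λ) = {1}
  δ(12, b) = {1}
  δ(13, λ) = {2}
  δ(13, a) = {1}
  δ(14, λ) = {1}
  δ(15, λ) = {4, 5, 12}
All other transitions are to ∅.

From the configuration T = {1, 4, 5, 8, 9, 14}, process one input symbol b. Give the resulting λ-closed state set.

{2, 4, 5, 8, 9, 11, 13}

1 on b → {4}.
4 on b → {13}.
8 on b → {11}.
No b-transition from 5, 9, 14.
Union after reading b: {4, 11, 13}.
Now take the λ-closure:
From 13 via λ: add 2.
From 2 via λ: add 5.
From 5 via λ: add 8.
From 8 via λ: add 9.
No new states can be added; the closed set is {2, 4, 5, 8, 9, 11, 13}.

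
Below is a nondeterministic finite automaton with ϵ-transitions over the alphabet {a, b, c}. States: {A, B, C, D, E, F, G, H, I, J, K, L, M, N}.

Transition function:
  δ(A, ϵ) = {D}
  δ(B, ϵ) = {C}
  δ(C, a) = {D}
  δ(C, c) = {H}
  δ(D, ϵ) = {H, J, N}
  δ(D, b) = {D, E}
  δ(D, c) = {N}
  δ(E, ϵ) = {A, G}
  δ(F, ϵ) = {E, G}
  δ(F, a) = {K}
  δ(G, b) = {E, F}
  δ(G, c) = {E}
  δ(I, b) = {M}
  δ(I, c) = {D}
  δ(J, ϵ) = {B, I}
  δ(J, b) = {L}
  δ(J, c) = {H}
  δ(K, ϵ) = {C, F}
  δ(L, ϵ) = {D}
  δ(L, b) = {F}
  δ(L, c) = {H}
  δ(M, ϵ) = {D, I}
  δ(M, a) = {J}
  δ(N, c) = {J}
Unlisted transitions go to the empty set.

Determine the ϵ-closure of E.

{A, B, C, D, E, G, H, I, J, N}

Start with {E}.
From E via ϵ: add A, G.
From A via ϵ: add D.
From D via ϵ: add H, J, N.
From J via ϵ: add B, I.
From B via ϵ: add C.
No new states can be added; the closed set is {A, B, C, D, E, G, H, I, J, N}.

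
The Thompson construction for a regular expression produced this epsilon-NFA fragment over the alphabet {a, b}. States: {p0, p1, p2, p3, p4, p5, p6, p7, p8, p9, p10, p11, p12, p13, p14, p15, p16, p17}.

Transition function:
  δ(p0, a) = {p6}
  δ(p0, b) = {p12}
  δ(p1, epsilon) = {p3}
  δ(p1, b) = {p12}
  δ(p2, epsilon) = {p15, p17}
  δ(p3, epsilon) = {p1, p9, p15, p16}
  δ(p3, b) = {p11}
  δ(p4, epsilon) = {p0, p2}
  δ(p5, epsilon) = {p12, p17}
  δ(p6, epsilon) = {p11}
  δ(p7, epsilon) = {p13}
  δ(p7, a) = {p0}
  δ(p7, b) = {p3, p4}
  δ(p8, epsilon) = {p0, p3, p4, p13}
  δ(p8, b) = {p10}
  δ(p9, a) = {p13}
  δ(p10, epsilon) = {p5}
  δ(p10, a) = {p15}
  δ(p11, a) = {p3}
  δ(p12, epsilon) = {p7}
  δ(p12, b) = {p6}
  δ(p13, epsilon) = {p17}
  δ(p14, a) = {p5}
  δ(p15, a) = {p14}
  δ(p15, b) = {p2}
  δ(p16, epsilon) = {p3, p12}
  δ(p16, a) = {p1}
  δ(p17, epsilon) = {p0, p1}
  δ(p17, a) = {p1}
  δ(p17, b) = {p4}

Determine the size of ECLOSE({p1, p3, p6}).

Start with {p1, p3, p6}.
From p3 via epsilon: add p9, p15, p16.
From p6 via epsilon: add p11.
From p16 via epsilon: add p12.
From p12 via epsilon: add p7.
From p7 via epsilon: add p13.
From p13 via epsilon: add p17.
From p17 via epsilon: add p0.
epsilon-closure = {p0, p1, p3, p6, p7, p9, p11, p12, p13, p15, p16, p17}, which has 12 states.

12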